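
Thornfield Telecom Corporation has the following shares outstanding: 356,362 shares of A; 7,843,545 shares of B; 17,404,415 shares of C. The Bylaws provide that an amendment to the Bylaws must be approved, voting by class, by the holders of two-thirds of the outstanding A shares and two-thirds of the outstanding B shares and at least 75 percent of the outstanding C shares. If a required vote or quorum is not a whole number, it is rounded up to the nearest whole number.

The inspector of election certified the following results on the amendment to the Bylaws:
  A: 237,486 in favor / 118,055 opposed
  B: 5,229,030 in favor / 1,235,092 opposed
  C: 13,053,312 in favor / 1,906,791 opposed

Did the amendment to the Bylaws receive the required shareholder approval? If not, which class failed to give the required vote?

Not approved — the A shares did not give the required vote.

A: 2/3 of 356362 = 237574.67, rounded up to 237575; 237,575 required, 237,486 in favor — not approved.
B: 2/3 of 7843545 = 5229030; 5,229,030 required, 5,229,030 in favor — approved.
C: 3/4 of 17404415 = 13053311.25, rounded up to 13053312; 13,053,312 required, 13,053,312 in favor — approved.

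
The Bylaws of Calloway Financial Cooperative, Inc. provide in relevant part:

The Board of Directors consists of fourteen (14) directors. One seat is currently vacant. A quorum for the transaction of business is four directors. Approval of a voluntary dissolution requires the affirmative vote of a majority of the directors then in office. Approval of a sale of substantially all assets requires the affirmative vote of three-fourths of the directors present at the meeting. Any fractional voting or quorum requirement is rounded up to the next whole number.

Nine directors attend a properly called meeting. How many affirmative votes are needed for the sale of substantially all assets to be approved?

7

The sale of substantially all assets requires three-fourths of the directors present (9).
3/4 of 9 = 6.75, rounded up to 7.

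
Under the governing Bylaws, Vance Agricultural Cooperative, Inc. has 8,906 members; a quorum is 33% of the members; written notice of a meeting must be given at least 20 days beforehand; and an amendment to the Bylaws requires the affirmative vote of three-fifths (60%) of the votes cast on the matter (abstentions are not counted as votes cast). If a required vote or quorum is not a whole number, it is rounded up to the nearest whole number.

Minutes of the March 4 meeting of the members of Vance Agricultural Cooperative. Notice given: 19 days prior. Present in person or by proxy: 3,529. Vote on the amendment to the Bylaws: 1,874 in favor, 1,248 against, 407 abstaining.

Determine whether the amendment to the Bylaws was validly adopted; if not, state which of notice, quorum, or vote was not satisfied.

Invalid — notice requirement not satisfied.

Notice: 19 days given; 20 required. Not satisfied.
Quorum: 33% of 8,906 = 2,938.98, rounded up to 2,939; 3,529 present. Satisfied.
Vote: requires three-fifths of the votes cast (3,529 − 407 abstaining = 3,122); 3/5 of 3122 = 1873.20, rounded up to 1874, so 1,874 needed; 1,874 in favor. Satisfied.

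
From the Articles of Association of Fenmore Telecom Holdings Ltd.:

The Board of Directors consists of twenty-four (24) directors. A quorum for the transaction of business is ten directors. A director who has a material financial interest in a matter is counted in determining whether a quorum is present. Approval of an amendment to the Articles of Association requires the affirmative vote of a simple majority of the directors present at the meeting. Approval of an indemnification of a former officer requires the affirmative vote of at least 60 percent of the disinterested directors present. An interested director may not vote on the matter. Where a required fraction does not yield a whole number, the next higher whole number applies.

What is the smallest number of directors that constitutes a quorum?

The quorum is fixed at 10.

10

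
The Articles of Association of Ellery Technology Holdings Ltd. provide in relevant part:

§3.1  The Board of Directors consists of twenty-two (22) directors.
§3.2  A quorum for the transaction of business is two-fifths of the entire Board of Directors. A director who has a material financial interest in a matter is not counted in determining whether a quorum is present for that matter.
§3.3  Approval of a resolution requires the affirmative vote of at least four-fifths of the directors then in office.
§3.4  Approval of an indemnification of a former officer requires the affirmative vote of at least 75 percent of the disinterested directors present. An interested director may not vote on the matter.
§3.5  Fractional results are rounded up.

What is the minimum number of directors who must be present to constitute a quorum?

2/5 of 22 = 8.80, rounded up to 9.

9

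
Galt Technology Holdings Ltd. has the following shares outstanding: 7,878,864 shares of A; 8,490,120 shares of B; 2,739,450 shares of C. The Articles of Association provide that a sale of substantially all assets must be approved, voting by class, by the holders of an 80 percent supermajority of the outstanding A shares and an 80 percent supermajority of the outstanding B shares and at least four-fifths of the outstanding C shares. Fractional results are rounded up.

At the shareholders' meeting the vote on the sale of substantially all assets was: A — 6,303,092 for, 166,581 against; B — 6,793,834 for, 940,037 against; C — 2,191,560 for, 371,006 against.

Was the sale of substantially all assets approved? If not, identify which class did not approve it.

A: 4/5 of 7878864 = 6303091.20, rounded up to 6303092; 6,303,092 required, 6,303,092 in favor — approved.
B: 4/5 of 8490120 = 6792096; 6,792,096 required, 6,793,834 in favor — approved.
C: 4/5 of 2739450 = 2191560; 2,191,560 required, 2,191,560 in favor — approved.

Approved — every class gave the required vote.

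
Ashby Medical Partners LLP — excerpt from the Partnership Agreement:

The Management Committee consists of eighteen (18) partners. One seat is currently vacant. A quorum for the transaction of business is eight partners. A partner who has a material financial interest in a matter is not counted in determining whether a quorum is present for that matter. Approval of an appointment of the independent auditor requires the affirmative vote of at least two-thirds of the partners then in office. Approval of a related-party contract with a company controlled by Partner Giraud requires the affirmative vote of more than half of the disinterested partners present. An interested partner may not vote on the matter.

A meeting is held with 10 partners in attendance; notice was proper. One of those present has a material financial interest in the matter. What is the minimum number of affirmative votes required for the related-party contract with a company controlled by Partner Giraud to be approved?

The related-party contract with a company controlled by Partner Giraud requires a majority of the disinterested partners present (10 − 1 = 9).
A majority of 9 is 5.

5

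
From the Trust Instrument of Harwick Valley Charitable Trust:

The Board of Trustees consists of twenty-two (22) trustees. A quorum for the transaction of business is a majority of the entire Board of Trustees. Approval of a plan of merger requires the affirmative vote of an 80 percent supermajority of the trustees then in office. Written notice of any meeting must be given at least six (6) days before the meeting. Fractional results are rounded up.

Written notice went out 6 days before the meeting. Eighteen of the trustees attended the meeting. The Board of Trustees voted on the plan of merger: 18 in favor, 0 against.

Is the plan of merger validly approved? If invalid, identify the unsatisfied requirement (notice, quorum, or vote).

Notice: 6 days given; 6 required (6 ≥ 6). Satisfied.
Quorum: 18 present; quorum is 12. Satisfied.
Vote: the plan of merger requires four-fifths of the trustees then in office (22). 4/5 of 22 = 17.60, rounded up to 18, so 18 affirmative votes are needed; 18 voted in favor. Satisfied.

Valid — all requirements satisfied.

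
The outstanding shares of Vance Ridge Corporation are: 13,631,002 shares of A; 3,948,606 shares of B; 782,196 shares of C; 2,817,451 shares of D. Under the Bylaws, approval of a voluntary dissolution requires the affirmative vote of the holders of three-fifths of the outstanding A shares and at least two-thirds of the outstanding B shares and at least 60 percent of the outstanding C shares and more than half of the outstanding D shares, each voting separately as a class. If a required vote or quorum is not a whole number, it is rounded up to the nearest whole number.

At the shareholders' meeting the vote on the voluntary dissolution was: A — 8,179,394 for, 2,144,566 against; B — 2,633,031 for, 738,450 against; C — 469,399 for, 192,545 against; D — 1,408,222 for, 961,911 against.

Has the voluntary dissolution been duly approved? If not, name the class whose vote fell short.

Not approved — the D shares did not give the required vote.

A: 3/5 of 13631002 = 8178601.20, rounded up to 8178602; 8,178,602 required, 8,179,394 in favor — approved.
B: 2/3 of 3948606 = 2632404; 2,632,404 required, 2,633,031 in favor — approved.
C: 3/5 of 782196 = 469317.60, rounded up to 469318; 469,318 required, 469,399 in favor — approved.
D: a majority of 2817451 is 1408726; 1,408,726 required, 1,408,222 in favor — not approved.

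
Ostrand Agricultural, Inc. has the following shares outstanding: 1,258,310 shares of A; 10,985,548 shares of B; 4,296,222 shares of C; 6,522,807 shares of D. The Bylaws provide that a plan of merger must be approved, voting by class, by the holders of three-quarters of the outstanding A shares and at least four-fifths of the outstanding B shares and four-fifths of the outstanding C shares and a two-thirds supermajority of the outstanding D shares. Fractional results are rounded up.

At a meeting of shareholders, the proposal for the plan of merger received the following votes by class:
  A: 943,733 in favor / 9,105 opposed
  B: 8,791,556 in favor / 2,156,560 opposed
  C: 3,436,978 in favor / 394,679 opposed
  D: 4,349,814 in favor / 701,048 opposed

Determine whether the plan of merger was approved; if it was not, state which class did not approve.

Approved — every class gave the required vote.

A: 3/4 of 1258310 = 943732.50, rounded up to 943733; 943,733 required, 943,733 in favor — approved.
B: 4/5 of 10985548 = 8788438.40, rounded up to 8788439; 8,788,439 required, 8,791,556 in favor — approved.
C: 4/5 of 4296222 = 3436977.60, rounded up to 3436978; 3,436,978 required, 3,436,978 in favor — approved.
D: 2/3 of 6522807 = 4348538; 4,348,538 required, 4,349,814 in favor — approved.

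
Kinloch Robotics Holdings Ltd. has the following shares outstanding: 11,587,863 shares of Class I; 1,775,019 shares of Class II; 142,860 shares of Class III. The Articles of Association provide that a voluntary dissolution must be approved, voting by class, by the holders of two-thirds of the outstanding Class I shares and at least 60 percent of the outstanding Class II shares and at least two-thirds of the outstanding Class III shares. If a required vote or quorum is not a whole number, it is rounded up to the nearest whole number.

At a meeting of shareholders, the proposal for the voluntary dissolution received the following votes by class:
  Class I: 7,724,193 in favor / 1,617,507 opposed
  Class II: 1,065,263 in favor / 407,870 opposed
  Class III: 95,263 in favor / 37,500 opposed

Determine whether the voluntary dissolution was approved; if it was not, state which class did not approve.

Class I: 2/3 of 11587863 = 7725242; 7,725,242 required, 7,724,193 in favor — not approved.
Class II: 3/5 of 1775019 = 1065011.40, rounded up to 1065012; 1,065,012 required, 1,065,263 in favor — approved.
Class III: 2/3 of 142860 = 95240; 95,240 required, 95,263 in favor — approved.

Not approved — the Class I shares did not give the required vote.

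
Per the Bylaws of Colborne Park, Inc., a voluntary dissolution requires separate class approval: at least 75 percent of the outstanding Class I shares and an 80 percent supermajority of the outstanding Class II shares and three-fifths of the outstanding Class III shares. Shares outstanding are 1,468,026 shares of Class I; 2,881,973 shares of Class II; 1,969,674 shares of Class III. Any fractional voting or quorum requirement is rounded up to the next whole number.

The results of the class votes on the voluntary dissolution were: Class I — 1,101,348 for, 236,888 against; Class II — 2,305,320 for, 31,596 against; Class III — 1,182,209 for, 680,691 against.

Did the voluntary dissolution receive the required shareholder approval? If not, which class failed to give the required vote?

Class I: 3/4 of 1468026 = 1101019.50, rounded up to 1101020; 1,101,020 required, 1,101,348 in favor — approved.
Class II: 4/5 of 2881973 = 2305578.40, rounded up to 2305579; 2,305,579 required, 2,305,320 in favor — not approved.
Class III: 3/5 of 1969674 = 1181804.40, rounded up to 1181805; 1,181,805 required, 1,182,209 in favor — approved.

Not approved — the Class II shares did not give the required vote.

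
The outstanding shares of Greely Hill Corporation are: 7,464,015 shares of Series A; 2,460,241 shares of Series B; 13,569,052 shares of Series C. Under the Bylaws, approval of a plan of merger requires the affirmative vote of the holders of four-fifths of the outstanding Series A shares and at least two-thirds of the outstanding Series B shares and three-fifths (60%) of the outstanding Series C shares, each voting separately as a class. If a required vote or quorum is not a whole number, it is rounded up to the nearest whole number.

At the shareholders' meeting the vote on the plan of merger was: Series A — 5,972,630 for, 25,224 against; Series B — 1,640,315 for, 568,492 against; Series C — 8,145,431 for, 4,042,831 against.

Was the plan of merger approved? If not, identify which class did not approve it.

Series A: 4/5 of 7464015 = 5971212; 5,971,212 required, 5,972,630 in favor — approved.
Series B: 2/3 of 2460241 = 1640160.67, rounded up to 1640161; 1,640,161 required, 1,640,315 in favor — approved.
Series C: 3/5 of 13569052 = 8141431.20, rounded up to 8141432; 8,141,432 required, 8,145,431 in favor — approved.

Approved — every class gave the required vote.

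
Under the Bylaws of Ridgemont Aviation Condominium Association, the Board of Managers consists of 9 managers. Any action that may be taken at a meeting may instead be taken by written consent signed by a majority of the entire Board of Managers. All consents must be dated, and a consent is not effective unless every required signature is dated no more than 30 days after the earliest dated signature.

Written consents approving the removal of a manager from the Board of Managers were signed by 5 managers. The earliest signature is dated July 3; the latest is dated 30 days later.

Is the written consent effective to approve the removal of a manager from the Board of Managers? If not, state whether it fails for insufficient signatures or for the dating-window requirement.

Signatures required: a majority of 9 — a majority of 9 is 5, so 5 needed; 5 signed. Sufficient.
Dating window: the latest signature is 30 days after the earliest; the limit is 30 days. Within the window.

Effective — both the signature and dating-window requirements are satisfied.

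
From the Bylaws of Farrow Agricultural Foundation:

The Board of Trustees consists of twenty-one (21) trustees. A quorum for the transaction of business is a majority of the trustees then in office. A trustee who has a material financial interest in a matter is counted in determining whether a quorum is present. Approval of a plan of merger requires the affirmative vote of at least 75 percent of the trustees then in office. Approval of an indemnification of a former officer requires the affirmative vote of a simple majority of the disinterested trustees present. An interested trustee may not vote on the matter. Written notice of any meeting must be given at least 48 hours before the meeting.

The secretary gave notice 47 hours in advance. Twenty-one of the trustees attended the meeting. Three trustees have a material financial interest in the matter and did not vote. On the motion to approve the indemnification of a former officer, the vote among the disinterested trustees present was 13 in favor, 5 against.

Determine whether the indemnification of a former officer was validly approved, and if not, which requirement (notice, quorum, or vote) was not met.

Invalid — notice requirement not satisfied.

Notice: 47 hours given; 48 required (47 < 48). Not satisfied.
Quorum: 21 present (interested trustees count toward quorum); quorum is 11. Satisfied.
Vote: the indemnification of a former officer requires a majority of the disinterested trustees present (21 − 3 = 18). A majority of 18 is 10, so 10 affirmative votes are needed; 13 voted in favor. Satisfied.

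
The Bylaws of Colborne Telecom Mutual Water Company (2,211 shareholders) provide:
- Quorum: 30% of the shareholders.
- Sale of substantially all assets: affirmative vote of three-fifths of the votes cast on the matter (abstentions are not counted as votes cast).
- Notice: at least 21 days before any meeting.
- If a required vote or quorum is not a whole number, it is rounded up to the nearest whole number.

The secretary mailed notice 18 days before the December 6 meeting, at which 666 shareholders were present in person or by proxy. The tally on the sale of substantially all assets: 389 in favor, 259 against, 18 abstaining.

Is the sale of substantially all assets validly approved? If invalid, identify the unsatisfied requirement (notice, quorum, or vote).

Invalid — notice requirement not satisfied.

Notice: 18 days given; 21 required. Not satisfied.
Quorum: 30% of 2,211 = 663.30, rounded up to 664; 666 present. Satisfied.
Vote: requires three-fifths of the votes cast (666 − 18 abstaining = 648); 3/5 of 648 = 388.80, rounded up to 389, so 389 needed; 389 in favor. Satisfied.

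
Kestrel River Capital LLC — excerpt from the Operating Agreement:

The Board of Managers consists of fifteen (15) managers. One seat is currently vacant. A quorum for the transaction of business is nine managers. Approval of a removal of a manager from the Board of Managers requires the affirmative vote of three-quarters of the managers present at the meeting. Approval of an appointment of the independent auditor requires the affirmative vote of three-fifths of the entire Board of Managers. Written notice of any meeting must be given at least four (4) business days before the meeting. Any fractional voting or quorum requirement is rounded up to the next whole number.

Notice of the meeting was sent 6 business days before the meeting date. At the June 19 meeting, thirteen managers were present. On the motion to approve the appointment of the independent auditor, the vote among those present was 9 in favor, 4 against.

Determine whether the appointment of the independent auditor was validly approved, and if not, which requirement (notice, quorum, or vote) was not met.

Notice: 6 business days given; 4 required (6 ≥ 4). Satisfied.
Quorum: 13 present; quorum is 9. Satisfied.
Vote: the appointment of the independent auditor requires three-fifths of the entire Board of Managers (15). 3/5 of 15 = 9, so 9 affirmative votes are needed; 9 voted in favor. Satisfied.

Valid — all requirements satisfied.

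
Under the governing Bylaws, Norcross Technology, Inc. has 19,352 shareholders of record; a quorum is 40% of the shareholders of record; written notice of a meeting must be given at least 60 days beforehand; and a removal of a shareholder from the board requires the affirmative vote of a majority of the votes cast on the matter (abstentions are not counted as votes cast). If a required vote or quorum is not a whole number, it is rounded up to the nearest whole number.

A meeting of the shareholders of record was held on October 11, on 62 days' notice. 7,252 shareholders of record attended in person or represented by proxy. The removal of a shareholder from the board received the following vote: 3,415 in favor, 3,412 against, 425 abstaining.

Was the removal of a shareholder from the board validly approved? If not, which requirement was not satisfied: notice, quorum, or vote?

Invalid — quorum requirement not satisfied.

Notice: 62 days given; 60 required. Satisfied.
Quorum: 40% of 19,352 = 7,740.80, rounded up to 7,741; 7,252 present. Not satisfied.
Vote: requires a majority of the votes cast (7,252 − 425 abstaining = 6,827); a majority of 6827 is 3414, so 3,414 needed; 3,415 in favor. Satisfied.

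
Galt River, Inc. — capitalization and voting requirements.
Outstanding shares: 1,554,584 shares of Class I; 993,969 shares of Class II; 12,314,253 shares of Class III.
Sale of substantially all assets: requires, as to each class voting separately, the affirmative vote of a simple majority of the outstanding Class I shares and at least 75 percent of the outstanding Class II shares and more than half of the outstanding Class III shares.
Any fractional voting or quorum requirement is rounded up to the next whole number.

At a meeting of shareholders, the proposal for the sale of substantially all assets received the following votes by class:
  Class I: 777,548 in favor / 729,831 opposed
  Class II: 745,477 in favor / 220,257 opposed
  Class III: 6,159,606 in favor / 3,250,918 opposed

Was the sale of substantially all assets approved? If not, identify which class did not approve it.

Class I: a majority of 1554584 is 777293; 777,293 required, 777,548 in favor — approved.
Class II: 3/4 of 993969 = 745476.75, rounded up to 745477; 745,477 required, 745,477 in favor — approved.
Class III: a majority of 12314253 is 6157127; 6,157,127 required, 6,159,606 in favor — approved.

Approved — every class gave the required vote.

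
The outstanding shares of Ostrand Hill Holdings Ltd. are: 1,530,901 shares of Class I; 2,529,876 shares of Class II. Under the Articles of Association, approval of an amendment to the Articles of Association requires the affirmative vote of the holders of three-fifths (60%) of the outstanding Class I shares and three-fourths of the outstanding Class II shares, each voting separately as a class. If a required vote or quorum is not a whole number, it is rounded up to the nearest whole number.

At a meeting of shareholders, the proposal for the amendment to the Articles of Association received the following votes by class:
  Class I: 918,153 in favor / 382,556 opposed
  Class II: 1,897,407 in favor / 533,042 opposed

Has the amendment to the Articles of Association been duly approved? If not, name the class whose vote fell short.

Not approved — the Class I shares did not give the required vote.

Class I: 3/5 of 1530901 = 918540.60, rounded up to 918541; 918,541 required, 918,153 in favor — not approved.
Class II: 3/4 of 2529876 = 1897407; 1,897,407 required, 1,897,407 in favor — approved.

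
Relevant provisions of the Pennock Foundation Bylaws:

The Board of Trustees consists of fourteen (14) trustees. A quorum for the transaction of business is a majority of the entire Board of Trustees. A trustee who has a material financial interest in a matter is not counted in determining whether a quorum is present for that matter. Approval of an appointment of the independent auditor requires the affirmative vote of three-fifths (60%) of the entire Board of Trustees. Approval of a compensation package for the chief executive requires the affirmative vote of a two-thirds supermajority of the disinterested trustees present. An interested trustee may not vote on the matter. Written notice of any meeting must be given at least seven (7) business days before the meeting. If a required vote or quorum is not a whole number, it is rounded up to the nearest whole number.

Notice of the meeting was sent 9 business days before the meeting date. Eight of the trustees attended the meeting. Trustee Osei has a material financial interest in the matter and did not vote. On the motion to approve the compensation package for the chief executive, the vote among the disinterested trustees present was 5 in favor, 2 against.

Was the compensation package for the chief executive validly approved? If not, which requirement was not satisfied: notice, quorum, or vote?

Invalid — quorum requirement not satisfied.

Notice: 9 business days given; 7 required (9 ≥ 7). Satisfied.
Quorum: 8 present, but the 1 interested trustee does not count, leaving 7. Quorum is 8. Not satisfied.
Vote: the compensation package for the chief executive requires two-thirds of the disinterested trustees present (8 − 1 = 7). 2/3 of 7 = 4.67, rounded up to 5, so 5 affirmative votes are needed; 5 voted in favor. Satisfied. (Moot — without a quorum no business can be validly transacted.)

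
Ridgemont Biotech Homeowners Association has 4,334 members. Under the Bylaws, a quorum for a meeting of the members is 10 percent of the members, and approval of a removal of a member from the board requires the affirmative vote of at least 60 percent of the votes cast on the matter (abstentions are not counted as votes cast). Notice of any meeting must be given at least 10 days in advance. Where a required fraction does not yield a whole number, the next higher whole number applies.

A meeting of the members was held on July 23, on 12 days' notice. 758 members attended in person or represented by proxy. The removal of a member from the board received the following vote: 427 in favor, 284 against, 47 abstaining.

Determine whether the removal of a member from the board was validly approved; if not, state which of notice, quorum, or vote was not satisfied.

Notice: 12 days given; 10 required. Satisfied.
Quorum: 10% of 4,334 = 433.40, rounded up to 434; 758 present. Satisfied.
Vote: requires three-fifths of the votes cast (758 − 47 abstaining = 711); 3/5 of 711 = 426.60, rounded up to 427, so 427 needed; 427 in favor. Satisfied.

Valid — all requirements satisfied.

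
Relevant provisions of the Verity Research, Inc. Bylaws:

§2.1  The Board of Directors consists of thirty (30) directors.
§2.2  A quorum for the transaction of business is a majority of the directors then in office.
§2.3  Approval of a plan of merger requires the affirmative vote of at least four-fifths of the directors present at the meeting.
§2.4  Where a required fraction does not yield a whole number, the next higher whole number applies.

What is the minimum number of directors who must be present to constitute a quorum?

A majority of 30 is 16.

16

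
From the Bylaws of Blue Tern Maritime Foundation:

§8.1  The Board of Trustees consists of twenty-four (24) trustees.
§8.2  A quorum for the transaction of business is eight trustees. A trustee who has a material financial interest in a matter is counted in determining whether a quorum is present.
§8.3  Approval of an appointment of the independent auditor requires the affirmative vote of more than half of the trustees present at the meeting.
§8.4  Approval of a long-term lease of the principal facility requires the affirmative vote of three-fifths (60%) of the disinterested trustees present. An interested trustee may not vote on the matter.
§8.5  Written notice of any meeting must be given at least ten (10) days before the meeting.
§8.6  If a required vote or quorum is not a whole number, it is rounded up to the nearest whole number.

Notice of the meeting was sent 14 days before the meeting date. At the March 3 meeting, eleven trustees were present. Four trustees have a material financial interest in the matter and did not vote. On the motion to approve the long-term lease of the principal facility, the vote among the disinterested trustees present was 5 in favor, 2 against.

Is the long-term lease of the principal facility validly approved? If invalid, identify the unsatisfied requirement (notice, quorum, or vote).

Notice: 14 days given; 10 required (14 ≥ 10). Satisfied.
Quorum: 11 present (interested trustees count toward quorum); quorum is 8. Satisfied.
Vote: the long-term lease of the principal facility requires three-fifths of the disinterested trustees present (11 − 4 = 7). 3/5 of 7 = 4.20, rounded up to 5, so 5 affirmative votes are needed; 5 voted in favor. Satisfied.

Valid — all requirements satisfied.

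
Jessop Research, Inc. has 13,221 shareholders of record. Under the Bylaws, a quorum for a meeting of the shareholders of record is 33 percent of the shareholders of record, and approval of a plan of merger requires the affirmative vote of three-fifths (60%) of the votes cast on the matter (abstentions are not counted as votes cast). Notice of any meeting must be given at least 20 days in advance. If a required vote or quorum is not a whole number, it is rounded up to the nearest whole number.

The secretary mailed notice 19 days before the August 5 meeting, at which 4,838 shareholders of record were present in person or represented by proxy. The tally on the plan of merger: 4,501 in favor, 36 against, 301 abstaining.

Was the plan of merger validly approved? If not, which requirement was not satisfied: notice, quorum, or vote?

Notice: 19 days given; 20 required. Not satisfied.
Quorum: 33% of 13,221 = 4,362.93, rounded up to 4,363; 4,838 present. Satisfied.
Vote: requires three-fifths of the votes cast (4,838 − 301 abstaining = 4,537); 3/5 of 4537 = 2722.20, rounded up to 2723, so 2,723 needed; 4,501 in favor. Satisfied.

Invalid — notice requirement not satisfied.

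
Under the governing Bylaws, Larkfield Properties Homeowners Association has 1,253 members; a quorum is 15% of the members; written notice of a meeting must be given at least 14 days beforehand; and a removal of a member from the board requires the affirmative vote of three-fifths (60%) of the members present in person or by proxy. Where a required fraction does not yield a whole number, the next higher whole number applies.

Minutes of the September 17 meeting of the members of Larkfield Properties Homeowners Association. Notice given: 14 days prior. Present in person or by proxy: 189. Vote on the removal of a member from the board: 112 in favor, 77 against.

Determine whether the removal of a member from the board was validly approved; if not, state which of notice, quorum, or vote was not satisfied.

Notice: 14 days given; 14 required. Satisfied.
Quorum: 15% of 1,253 = 187.95, rounded up to 188; 189 present. Satisfied.
Vote: requires three-fifths of those present (189); 3/5 of 189 = 113.40, rounded up to 114, so 114 needed; 112 in favor. Not satisfied.

Invalid — vote requirement not satisfied.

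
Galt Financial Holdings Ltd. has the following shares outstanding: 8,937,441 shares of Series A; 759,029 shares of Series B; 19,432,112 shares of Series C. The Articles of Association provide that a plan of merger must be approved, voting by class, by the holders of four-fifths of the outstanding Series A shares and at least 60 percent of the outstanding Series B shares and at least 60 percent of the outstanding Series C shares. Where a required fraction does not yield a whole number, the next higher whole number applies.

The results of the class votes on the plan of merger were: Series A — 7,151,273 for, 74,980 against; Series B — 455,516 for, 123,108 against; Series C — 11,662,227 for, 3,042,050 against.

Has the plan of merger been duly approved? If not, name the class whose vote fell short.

Series A: 4/5 of 8937441 = 7149952.80, rounded up to 7149953; 7,149,953 required, 7,151,273 in favor — approved.
Series B: 3/5 of 759029 = 455417.40, rounded up to 455418; 455,418 required, 455,516 in favor — approved.
Series C: 3/5 of 19432112 = 11659267.20, rounded up to 11659268; 11,659,268 required, 11,662,227 in favor — approved.

Approved — every class gave the required vote.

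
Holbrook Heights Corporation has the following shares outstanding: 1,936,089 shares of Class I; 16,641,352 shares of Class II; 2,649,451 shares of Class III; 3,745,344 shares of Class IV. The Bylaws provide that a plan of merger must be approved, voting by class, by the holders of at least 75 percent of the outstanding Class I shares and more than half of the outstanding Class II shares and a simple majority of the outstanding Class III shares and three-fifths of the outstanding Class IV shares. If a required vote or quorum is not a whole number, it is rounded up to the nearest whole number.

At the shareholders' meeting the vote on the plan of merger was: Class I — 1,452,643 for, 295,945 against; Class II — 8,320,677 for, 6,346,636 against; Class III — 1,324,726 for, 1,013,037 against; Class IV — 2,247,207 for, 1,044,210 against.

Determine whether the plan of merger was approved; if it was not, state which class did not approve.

Approved — every class gave the required vote.

Class I: 3/4 of 1936089 = 1452066.75, rounded up to 1452067; 1,452,067 required, 1,452,643 in favor — approved.
Class II: a majority of 16641352 is 8320677; 8,320,677 required, 8,320,677 in favor — approved.
Class III: a majority of 2649451 is 1324726; 1,324,726 required, 1,324,726 in favor — approved.
Class IV: 3/5 of 3745344 = 2247206.40, rounded up to 2247207; 2,247,207 required, 2,247,207 in favor — approved.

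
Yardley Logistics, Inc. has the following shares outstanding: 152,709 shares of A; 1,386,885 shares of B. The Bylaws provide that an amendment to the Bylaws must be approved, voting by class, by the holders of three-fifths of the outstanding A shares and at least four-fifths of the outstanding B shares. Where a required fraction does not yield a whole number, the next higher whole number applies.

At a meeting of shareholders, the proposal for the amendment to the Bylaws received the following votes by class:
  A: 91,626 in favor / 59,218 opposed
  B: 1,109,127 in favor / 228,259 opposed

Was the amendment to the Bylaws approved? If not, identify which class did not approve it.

A: 3/5 of 152709 = 91625.40, rounded up to 91626; 91,626 required, 91,626 in favor — approved.
B: 4/5 of 1386885 = 1109508; 1,109,508 required, 1,109,127 in favor — not approved.

Not approved — the B shares did not give the required vote.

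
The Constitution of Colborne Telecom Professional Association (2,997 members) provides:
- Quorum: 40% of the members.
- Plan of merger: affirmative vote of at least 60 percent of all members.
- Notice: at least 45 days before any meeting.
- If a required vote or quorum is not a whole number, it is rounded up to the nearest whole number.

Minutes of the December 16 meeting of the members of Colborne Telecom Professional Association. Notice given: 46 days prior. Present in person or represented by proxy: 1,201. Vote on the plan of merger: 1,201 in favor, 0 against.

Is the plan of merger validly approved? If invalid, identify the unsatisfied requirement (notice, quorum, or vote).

Invalid — vote requirement not satisfied.

Notice: 46 days given; 45 required. Satisfied.
Quorum: 40% of 2,997 = 1,198.80, rounded up to 1,199; 1,201 present. Satisfied.
Vote: requires three-fifths of all members (2,997); 3/5 of 2997 = 1798.20, rounded up to 1799, so 1,799 needed; 1,201 in favor. Not satisfied.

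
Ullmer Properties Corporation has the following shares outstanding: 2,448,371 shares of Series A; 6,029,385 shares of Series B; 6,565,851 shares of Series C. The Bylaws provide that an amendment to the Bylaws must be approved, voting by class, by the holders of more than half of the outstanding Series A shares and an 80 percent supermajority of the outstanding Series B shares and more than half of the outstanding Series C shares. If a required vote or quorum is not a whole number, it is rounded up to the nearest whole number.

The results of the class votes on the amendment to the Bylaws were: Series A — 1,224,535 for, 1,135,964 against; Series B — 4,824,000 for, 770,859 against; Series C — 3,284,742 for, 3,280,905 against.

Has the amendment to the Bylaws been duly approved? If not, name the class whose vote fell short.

Series A: a majority of 2448371 is 1224186; 1,224,186 required, 1,224,535 in favor — approved.
Series B: 4/5 of 6029385 = 4823508; 4,823,508 required, 4,824,000 in favor — approved.
Series C: a majority of 6565851 is 3282926; 3,282,926 required, 3,284,742 in favor — approved.

Approved — every class gave the required vote.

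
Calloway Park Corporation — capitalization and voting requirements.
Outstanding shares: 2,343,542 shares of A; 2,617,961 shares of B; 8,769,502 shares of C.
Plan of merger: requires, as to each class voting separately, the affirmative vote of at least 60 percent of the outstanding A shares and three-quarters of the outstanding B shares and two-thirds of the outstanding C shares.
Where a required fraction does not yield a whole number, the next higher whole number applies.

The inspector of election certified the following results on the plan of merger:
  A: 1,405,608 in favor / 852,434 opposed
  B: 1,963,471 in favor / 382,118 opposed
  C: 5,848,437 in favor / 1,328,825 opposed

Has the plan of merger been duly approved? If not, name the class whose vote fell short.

Not approved — the A shares did not give the required vote.

A: 3/5 of 2343542 = 1406125.20, rounded up to 1406126; 1,406,126 required, 1,405,608 in favor — not approved.
B: 3/4 of 2617961 = 1963470.75, rounded up to 1963471; 1,963,471 required, 1,963,471 in favor — approved.
C: 2/3 of 8769502 = 5846334.67, rounded up to 5846335; 5,846,335 required, 5,848,437 in favor — approved.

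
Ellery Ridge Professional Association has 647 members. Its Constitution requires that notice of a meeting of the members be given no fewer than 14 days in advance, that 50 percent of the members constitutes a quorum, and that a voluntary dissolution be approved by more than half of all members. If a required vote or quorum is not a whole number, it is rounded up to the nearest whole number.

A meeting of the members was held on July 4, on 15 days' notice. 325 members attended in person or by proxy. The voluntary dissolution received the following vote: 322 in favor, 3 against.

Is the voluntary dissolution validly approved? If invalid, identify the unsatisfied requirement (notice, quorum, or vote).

Invalid — vote requirement not satisfied.

Notice: 15 days given; 14 required. Satisfied.
Quorum: 50% of 647 = 323.50, rounded up to 324; 325 present. Satisfied.
Vote: requires a majority of all members (647); a majority of 647 is 324, so 324 needed; 322 in favor. Not satisfied.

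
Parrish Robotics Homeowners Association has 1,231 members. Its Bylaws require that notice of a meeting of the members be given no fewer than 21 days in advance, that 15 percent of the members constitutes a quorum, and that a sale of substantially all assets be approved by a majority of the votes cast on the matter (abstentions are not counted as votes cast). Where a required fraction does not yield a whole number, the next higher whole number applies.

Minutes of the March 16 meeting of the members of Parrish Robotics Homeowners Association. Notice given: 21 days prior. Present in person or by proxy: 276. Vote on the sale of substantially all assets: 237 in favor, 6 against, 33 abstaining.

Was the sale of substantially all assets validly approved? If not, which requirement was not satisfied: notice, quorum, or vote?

Notice: 21 days given; 21 required. Satisfied.
Quorum: 15% of 1,231 = 184.65, rounded up to 185; 276 present. Satisfied.
Vote: requires a majority of the votes cast (276 − 33 abstaining = 243); a majority of 243 is 122, so 122 needed; 237 in favor. Satisfied.

Valid — all requirements satisfied.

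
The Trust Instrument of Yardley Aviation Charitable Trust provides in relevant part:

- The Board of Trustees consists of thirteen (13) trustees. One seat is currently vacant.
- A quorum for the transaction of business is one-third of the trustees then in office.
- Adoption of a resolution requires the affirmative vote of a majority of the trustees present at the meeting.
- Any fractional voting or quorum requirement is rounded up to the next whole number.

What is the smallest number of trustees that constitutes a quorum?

4

1/3 of 12 = 4.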